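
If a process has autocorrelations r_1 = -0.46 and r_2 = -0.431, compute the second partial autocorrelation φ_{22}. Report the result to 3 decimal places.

φ_{22} = (r_2 − r_1²) / (1 − r_1²)
r_1² = (-0.46)² = 0.2116
Numerator = -0.431 − 0.2116 = -0.6426; denominator = 1 − 0.2116 = 0.7884
φ_{22} = -0.6426 / 0.7884 = -0.815

-0.815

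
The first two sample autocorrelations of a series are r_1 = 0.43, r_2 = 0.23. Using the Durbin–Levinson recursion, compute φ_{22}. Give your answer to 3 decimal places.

0.055

φ_{22} = (r_2 − r_1²) / (1 − r_1²)
r_1² = (0.43)² = 0.1849
Numerator = 0.23 − 0.1849 = 0.0451; denominator = 1 − 0.1849 = 0.8151
φ_{22} = 0.0451 / 0.8151 = 0.055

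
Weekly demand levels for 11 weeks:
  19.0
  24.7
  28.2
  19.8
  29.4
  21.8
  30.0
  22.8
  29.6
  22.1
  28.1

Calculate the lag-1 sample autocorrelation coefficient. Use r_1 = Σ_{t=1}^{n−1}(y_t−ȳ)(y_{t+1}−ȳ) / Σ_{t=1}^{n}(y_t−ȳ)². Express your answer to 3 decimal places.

Mean ȳ = (19.0 + 24.7 + 28.2 + 19.8 + 29.4 + 21.8 + 30.0 + 22.8 + 29.6 + 22.1 + 28.1)/11 = 25.0455
Numerator Σ_{t=1}^{10}(y_t−ȳ)(y_{t+1}−ȳ) = -112.3666
Denominator Σ(y_t−ȳ)² = 171.9673
r_1 = -112.3666 / 171.9673 = -0.653

-0.653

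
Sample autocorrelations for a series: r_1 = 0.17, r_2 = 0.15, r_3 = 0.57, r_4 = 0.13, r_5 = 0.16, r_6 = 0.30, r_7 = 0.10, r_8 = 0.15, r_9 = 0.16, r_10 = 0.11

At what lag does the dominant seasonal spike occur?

3

The largest autocorrelation is r_3 = 0.57, with a weaker echo at lag 6 (0.30); the remaining lags stay at or below 0.17.
The dominant spike at lag 3 indicates a seasonal period of 3.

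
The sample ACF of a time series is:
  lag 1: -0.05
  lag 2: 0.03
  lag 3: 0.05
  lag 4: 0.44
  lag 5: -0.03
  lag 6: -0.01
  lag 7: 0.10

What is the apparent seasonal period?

The largest autocorrelation is r_4 = 0.44; the remaining lags stay at or below 0.10.
The dominant spike at lag 4 indicates a seasonal period of 4.

4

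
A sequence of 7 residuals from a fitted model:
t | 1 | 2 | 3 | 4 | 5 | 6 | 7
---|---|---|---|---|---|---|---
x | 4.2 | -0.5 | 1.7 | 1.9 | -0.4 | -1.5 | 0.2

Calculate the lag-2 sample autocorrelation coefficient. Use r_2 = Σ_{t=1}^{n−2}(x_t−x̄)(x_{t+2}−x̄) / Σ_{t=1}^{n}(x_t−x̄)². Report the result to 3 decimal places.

-0.056

Mean x̄ = (4.2 − 0.5 + 1.7 + 1.9 − 0.4 − 1.5 + 0.2)/7 = 0.8000
Deviations from mean: 3.4000, -1.3000, 0.9000, 1.1000, -1.2000, -2.3000, -0.6000
Σ(x_t−x̄)(x_{t+2}−x̄) = (3.0600) + (-1.4300) + (-1.0800) + (-2.5300) + (0.7200) = -1.2600
Denominator Σ(x_t−x̄)² = 22.3600
r_2 = -1.2600 / 22.3600 = -0.056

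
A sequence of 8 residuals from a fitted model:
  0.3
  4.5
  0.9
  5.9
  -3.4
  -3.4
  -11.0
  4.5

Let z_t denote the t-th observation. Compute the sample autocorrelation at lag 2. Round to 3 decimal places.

0.117

Mean z̄ = (0.3 + 4.5 + 0.9 + 5.9 − 3.4 − 3.4 − 11.0 + 4.5)/8 = -0.2125
Deviations from mean: 0.5125, 4.7125, 1.1125, 6.1125, -3.1875, -3.1875, -10.7875, 4.7125
Σ(z_t−z̄)(z_{t+2}−z̄) = (0.5702) + (28.8052) + (-3.5461) + (-19.4836) + (34.3852) + (-15.0211) = 25.7097
Denominator Σ(z_t−z̄)² = 219.9688
r_2 = 25.7097 / 219.9688 = 0.117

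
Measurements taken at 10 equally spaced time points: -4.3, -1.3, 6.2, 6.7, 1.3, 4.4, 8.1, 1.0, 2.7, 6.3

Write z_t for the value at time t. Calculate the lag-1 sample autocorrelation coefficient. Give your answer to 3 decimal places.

0.119

Mean z̄ = (-4.3 − 1.3 + 6.2 + 6.7 + 1.3 + 4.4 + 8.1 + 1.0 + 2.7 + 6.3)/10 = 3.1100
Numerator Σ_{t=1}^{9}(z_t−z̄)(z_{t+1}−z̄) = 16.7769
Denominator Σ(z_t−z̄)² = 141.4290
r_1 = 16.7769 / 141.4290 = 0.119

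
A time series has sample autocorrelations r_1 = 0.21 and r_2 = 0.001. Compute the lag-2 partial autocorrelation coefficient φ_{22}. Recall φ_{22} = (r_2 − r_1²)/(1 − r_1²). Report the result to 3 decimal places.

-0.045

φ_{22} = (r_2 − r_1²) / (1 − r_1²)
r_1² = (0.21)² = 0.0441
Numerator = 0.001 − 0.0441 = -0.0431; denominator = 1 − 0.0441 = 0.9559
φ_{22} = -0.0431 / 0.9559 = -0.045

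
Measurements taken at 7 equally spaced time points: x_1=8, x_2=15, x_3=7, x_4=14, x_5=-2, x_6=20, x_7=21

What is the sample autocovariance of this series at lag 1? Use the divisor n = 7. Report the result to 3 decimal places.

Mean x̄ = (8 + 15 + 7 + 14 − 2 + 20 + 21)/7 = 11.8571
Deviations: -3.8571, 3.1429, -4.8571, 2.1429, -13.8571, 8.1429, 9.1429
Σ_{t=1}^{6}(x_t−x̄)(x_{t+1}−x̄) = -105.8776
γ_1 = -105.8776 / 7 = -15.125

-15.125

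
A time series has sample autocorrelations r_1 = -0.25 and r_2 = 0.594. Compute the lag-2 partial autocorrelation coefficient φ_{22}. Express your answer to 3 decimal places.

φ_{22} = (r_2 − r_1²) / (1 − r_1²)
r_1² = (-0.25)² = 0.0625
Numerator = 0.594 − 0.0625 = 0.5315; denominator = 1 − 0.0625 = 0.9375
φ_{22} = 0.5315 / 0.9375 = 0.567

0.567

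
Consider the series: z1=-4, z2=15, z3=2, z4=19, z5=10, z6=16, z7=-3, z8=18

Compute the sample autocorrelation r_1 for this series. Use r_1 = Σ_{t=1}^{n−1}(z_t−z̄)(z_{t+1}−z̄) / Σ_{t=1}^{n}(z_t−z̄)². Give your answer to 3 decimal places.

Mean z̄ = (-4 + 15 + 2 + 19 + 10 + 16 − 3 + 18)/8 = 9.1250
Deviations from mean: -13.1250, 5.8750, -7.1250, 9.8750, 0.8750, 6.8750, -12.1250, 8.8750
Σ(z_t−z̄)(z_{t+1}−z̄) = (-77.1094) + (-41.8594) + (-70.3594) + (8.6406) + (6.0156) + (-83.3594) + (-107.6094) = -365.6406
Denominator Σ(z_t−z̄)² = 628.8750
r_1 = -365.6406 / 628.8750 = -0.581

-0.581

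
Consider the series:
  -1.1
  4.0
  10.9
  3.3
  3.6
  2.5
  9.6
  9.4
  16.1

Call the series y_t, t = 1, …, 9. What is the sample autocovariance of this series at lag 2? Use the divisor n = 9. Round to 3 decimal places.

-1.810

Mean ȳ = (-1.1 + 4.0 + 10.9 + 3.3 + 3.6 + 2.5 + 9.6 + 9.4 + 16.1)/9 = 6.4778
Σ_{t=1}^{7}(y_t−ȳ)(y_{t+2}−ȳ) = -16.2888
γ_2 = -16.2888 / 9 = -1.810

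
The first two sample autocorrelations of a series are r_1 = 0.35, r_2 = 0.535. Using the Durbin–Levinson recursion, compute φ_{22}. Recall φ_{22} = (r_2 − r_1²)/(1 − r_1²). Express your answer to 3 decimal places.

φ_{22} = (r_2 − r_1²) / (1 − r_1²)
r_1² = (0.35)² = 0.1225
Numerator = 0.535 − 0.1225 = 0.4125; denominator = 1 − 0.1225 = 0.8775
φ_{22} = 0.4125 / 0.8775 = 0.470

0.470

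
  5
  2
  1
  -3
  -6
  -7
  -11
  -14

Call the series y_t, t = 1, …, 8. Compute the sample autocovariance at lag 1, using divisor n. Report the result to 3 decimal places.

Mean ȳ = (5 + 2 + 1 − 3 − 6 − 7 − 11 − 14)/8 = -4.1250
Deviations: 9.1250, 6.1250, 5.1250, 1.1250, -1.8750, -2.8750, -6.8750, -9.8750
Σ_{t=1}^{7}(y_t−ȳ)(y_{t+1}−ȳ) = 183.9844
γ_1 = 183.9844 / 8 = 22.998

22.998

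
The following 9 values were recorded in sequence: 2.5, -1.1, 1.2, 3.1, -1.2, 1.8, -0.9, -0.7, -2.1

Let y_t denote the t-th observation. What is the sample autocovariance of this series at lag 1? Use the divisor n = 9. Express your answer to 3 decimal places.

-0.719

Mean ȳ = (2.5 − 1.1 + 1.2 + 3.1 − 1.2 + 1.8 − 0.9 − 0.7 − 2.1)/9 = 0.2889
Σ_{t=1}^{8}(y_t−ȳ)(y_{t+1}−ȳ) = -6.4690
γ_1 = -6.4690 / 9 = -0.719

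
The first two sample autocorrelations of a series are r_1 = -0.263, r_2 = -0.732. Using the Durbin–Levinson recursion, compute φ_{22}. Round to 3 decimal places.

φ_{22} = (r_2 − r_1²) / (1 − r_1²)
r_1² = (-0.263)² = 0.069169
Numerator = -0.732 − 0.0692 = -0.8012; denominator = 1 − 0.0692 = 0.9308
φ_{22} = -0.8012 / 0.9308 = -0.861

-0.861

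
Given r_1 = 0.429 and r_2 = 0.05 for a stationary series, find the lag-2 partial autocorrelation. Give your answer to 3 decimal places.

-0.164

φ_{22} = (r_2 − r_1²) / (1 − r_1²)
r_1² = (0.429)² = 0.184041
Numerator = 0.05 − 0.1840 = -0.1340; denominator = 1 − 0.1840 = 0.8160
φ_{22} = -0.1340 / 0.8160 = -0.164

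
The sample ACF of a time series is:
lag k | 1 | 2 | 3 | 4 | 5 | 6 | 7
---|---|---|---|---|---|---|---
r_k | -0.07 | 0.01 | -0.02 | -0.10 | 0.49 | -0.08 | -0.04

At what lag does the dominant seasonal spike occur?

5

The largest autocorrelation is r_5 = 0.49; the remaining lags stay at or below 0.01.
The dominant spike at lag 5 indicates a seasonal period of 5.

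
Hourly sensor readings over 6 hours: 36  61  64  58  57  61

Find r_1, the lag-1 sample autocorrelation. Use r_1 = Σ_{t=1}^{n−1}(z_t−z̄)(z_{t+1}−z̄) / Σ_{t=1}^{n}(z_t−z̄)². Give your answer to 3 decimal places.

Mean z̄ = (36 + 61 + 64 + 58 + 57 + 61)/6 = 56.1667
Deviations from mean: -20.1667, 4.8333, 7.8333, 1.8333, 0.8333, 4.8333
Σ(z_t−z̄)(z_{t+1}−z̄) = (-97.4722) + (37.8611) + (14.3611) + (1.5278) + (4.0278) = -39.6944
Denominator Σ(z_t−z̄)² = 518.8333
r_1 = -39.6944 / 518.8333 = -0.077

-0.077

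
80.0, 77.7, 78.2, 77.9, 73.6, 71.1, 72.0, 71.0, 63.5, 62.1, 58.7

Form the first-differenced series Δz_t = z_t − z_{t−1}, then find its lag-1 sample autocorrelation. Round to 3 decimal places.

-0.131

First differences Δz: -2.3, 0.5, -0.3, -4.3, -2.5, 0.9, -1.0, -7.5, -1.4, -3.4
Mean of differences = -2.1300
Numerator Σ(Δz_t−Δz̄)(Δz_{t+1}−Δz̄) = -7.4149
Denominator Σ(Δz_t−Δz̄)² = 56.5810
r_1(Δz) = -7.4149 / 56.5810 = -0.131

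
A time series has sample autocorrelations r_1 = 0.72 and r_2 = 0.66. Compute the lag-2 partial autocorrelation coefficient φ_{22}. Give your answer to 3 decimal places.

0.294

φ_{22} = (r_2 − r_1²) / (1 − r_1²)
r_1² = (0.72)² = 0.5184
Numerator = 0.66 − 0.5184 = 0.1416; denominator = 1 − 0.5184 = 0.4816
φ_{22} = 0.1416 / 0.4816 = 0.294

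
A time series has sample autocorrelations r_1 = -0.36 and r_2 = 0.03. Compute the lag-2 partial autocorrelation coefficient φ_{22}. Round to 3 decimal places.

φ_{22} = (r_2 − r_1²) / (1 − r_1²)
r_1² = (-0.36)² = 0.1296
Numerator = 0.03 − 0.1296 = -0.0996; denominator = 1 − 0.1296 = 0.8704
φ_{22} = -0.0996 / 0.8704 = -0.114

-0.114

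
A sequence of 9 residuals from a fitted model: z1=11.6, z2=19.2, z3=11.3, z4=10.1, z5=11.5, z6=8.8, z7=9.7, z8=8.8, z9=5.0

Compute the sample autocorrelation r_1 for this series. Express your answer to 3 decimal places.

Mean z̄ = (11.6 + 19.2 + 11.3 + 10.1 + 11.5 + 8.8 + 9.7 + 8.8 + 5.0)/9 = 10.6667
Numerator Σ_{t=1}^{8}(z_t−z̄)(z_{t+1}−z̄) = 25.1689
Denominator Σ(z_t−z̄)² = 115.1200
r_1 = 25.1689 / 115.1200 = 0.219

0.219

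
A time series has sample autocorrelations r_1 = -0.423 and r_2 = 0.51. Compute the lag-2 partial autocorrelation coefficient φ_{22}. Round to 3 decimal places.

0.403

φ_{22} = (r_2 − r_1²) / (1 − r_1²)
r_1² = (-0.423)² = 0.178929
Numerator = 0.51 − 0.1789 = 0.3311; denominator = 1 − 0.1789 = 0.8211
φ_{22} = 0.3311 / 0.8211 = 0.403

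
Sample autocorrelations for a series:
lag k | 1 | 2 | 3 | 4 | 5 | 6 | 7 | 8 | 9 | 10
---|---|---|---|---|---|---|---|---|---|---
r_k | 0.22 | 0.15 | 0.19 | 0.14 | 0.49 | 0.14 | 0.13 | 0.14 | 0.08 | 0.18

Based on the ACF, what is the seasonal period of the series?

The largest autocorrelation is r_5 = 0.49; the remaining lags stay at or below 0.22. The elevated value at lag 1 (0.22), dropping to 0.15 at lag 2, reflects decaying short-term dependence rather than seasonality.
The dominant spike at lag 5 indicates a seasonal period of 5.

5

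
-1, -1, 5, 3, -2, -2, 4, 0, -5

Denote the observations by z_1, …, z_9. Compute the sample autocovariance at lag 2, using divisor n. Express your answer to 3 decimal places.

Mean z̄ = (-1 − 1 + 5 + 3 − 2 − 2 + 4 + 0 − 5)/9 = 0.1111
Σ_{t=1}^{7}(z_t−z̄)(z_{t+2}−z̄) = -52.9136
γ_2 = -52.9136 / 9 = -5.879

-5.879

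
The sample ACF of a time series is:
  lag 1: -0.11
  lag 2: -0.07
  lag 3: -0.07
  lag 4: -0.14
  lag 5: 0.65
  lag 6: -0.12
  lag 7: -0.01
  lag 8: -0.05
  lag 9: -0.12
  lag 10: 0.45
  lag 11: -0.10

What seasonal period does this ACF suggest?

The largest autocorrelation is r_5 = 0.65, with a weaker echo at lag 10 (0.45); the remaining lags stay at or below -0.01.
The dominant spike at lag 5 indicates a seasonal period of 5.

5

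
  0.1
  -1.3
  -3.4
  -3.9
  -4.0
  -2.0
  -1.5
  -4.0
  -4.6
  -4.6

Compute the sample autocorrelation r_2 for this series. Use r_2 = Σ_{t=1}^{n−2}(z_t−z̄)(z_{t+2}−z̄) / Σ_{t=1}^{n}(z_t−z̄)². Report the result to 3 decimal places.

-0.274

Mean z̄ = (0.1 − 1.3 − 3.4 − 3.9 − 4.0 − 2.0 − 1.5 − 4.0 − 4.6 − 4.6)/10 = -2.9200
Numerator Σ_{t=1}^{8}(z_t−z̄)(z_{t+2}−z̄) = -6.5188
Denominator Σ(z_t−z̄)² = 23.7760
r_2 = -6.5188 / 23.7760 = -0.274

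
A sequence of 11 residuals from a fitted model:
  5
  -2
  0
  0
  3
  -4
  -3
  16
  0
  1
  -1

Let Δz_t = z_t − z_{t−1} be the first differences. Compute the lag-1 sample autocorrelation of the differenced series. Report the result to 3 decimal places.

-0.470

First differences Δz: -7, 2, 0, 3, -7, 1, 19, -16, 1, -2
Mean of differences = -0.6000
Numerator Σ(Δz_t−Δz̄)(Δz_{t+1}−Δz̄) = -343.5600
Denominator Σ(Δz_t−Δz̄)² = 730.4000
r_1(Δz) = -343.5600 / 730.4000 = -0.470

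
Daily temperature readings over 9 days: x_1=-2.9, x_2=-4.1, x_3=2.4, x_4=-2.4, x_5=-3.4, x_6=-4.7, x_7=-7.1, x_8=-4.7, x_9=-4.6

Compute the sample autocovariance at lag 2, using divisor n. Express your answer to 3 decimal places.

Mean x̄ = (-2.9 − 4.1 + 2.4 − 2.4 − 3.4 − 4.7 − 7.1 − 4.7 − 4.6)/9 = -3.5000
Σ_{t=1}^{7}(x_t−x̄)(x_{t+2}−x̄) = 7.1900
γ_2 = 7.1900 / 9 = 0.799

0.799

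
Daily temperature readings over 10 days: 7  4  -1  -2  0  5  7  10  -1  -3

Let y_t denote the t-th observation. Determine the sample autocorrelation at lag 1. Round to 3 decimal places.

Mean ȳ = (7 + 4 − 1 − 2 + 0 + 5 + 7 + 10 − 1 − 3)/10 = 2.6000
Numerator Σ_{t=1}^{9}(y_t−ȳ)(y_{t+1}−ȳ) = 60.0400
Denominator Σ(y_t−ȳ)² = 186.4000
r_1 = 60.0400 / 186.4000 = 0.322

0.322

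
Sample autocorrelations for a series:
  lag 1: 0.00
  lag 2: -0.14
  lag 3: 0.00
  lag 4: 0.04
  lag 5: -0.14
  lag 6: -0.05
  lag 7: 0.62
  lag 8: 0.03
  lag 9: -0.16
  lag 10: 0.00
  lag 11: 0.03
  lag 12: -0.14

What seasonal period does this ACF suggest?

The largest autocorrelation is r_7 = 0.62; the remaining lags stay at or below 0.04.
The dominant spike at lag 7 indicates a seasonal period of 7.

7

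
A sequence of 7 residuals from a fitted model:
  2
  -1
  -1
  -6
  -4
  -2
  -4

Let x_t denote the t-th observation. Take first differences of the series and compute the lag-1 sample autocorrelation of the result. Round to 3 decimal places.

First differences Δx: -3, 0, -5, 2, 2, -2
Mean of differences = -1.0000
Numerator Σ(Δx_t−Δx̄)(Δx_{t+1}−Δx̄) = -12.0000
Denominator Σ(Δx_t−Δx̄)² = 40.0000
r_1(Δx) = -12.0000 / 40.0000 = -0.300

-0.300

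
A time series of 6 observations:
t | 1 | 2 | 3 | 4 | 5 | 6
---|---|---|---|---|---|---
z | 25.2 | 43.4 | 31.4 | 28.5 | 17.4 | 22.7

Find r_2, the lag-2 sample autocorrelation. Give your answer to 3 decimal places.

Mean z̄ = (25.2 + 43.4 + 31.4 + 28.5 + 17.4 + 22.7)/6 = 28.1000
Σ(z_t−z̄)(z_{t+2}−z̄) = (-9.5700) + (6.1200) + (-35.3100) + (-2.1600) = -40.9200
Denominator Σ(z_t−z̄)² = 397.2000
r_2 = -40.9200 / 397.2000 = -0.103

-0.103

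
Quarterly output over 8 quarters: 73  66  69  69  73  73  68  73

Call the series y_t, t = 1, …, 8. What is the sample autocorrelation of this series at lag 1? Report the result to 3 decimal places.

-0.219

Mean ȳ = (73 + 66 + 69 + 69 + 73 + 73 + 68 + 73)/8 = 70.5000
Deviations from mean: 2.5000, -4.5000, -1.5000, -1.5000, 2.5000, 2.5000, -2.5000, 2.5000
Σ(y_t−ȳ)(y_{t+1}−ȳ) = (-11.2500) + (6.7500) + (2.2500) + (-3.7500) + (6.2500) + (-6.2500) + (-6.2500) = -12.2500
Denominator Σ(y_t−ȳ)² = 56.0000
r_1 = -12.2500 / 56.0000 = -0.219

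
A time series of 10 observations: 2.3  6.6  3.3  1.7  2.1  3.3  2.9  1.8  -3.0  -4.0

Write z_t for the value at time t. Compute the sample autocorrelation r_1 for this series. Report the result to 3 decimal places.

Mean z̄ = (2.3 + 6.6 + 3.3 + 1.7 + 2.1 + 3.3 + 2.9 + 1.8 − 3.0 − 4.0)/10 = 1.7000
Numerator Σ_{t=1}^{9}(z_t−z̄)(z_{t+1}−z̄) = 39.7800
Denominator Σ(z_t−z̄)² = 85.6800
r_1 = 39.7800 / 85.6800 = 0.464

0.464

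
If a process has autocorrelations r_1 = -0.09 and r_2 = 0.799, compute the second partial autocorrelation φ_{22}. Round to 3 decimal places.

φ_{22} = (r_2 − r_1²) / (1 − r_1²)
r_1² = (-0.09)² = 0.0081
Numerator = 0.799 − 0.0081 = 0.7909; denominator = 1 − 0.0081 = 0.9919
φ_{22} = 0.7909 / 0.9919 = 0.797

0.797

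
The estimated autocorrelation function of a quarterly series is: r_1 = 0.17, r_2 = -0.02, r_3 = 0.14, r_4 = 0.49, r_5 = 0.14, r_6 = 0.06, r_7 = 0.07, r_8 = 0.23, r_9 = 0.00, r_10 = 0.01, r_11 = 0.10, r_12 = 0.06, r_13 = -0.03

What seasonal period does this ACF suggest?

The largest autocorrelation is r_4 = 0.49, with a weaker echo at lag 8 (0.23); the remaining lags stay at or below 0.17.
The dominant spike at lag 4 indicates a seasonal period of 4.

4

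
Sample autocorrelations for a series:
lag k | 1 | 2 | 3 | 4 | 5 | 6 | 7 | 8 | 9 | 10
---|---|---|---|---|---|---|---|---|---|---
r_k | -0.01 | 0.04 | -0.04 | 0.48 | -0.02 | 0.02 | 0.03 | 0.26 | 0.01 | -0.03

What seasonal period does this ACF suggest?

4

The largest autocorrelation is r_4 = 0.48, with a weaker echo at lag 8 (0.26); the remaining lags stay at or below 0.04.
The dominant spike at lag 4 indicates a seasonal period of 4.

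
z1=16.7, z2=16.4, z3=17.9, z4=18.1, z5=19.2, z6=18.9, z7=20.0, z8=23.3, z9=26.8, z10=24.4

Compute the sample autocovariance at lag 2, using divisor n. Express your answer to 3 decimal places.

Mean z̄ = (16.7 + 16.4 + 17.9 + 18.1 + 19.2 + 18.9 + 20.0 + 23.3 + 26.8 + 24.4)/10 = 20.1700
Σ_{t=1}^{8}(z_t−z̄)(z_{t+2}−z̄) = 28.8142
γ_2 = 28.8142 / 10 = 2.881

2.881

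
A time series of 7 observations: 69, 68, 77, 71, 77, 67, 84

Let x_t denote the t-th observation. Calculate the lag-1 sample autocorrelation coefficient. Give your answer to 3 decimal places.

-0.448

Mean x̄ = (69 + 68 + 77 + 71 + 77 + 67 + 84)/7 = 73.2857
Deviations from mean: -4.2857, -5.2857, 3.7143, -2.2857, 3.7143, -6.2857, 10.7143
Σ(x_t−x̄)(x_{t+1}−x̄) = (22.6531) + (-19.6327) + (-8.4898) + (-8.4898) + (-23.3469) + (-67.3469) = -104.6531
Denominator Σ(x_t−x̄)² = 233.4286
r_1 = -104.6531 / 233.4286 = -0.448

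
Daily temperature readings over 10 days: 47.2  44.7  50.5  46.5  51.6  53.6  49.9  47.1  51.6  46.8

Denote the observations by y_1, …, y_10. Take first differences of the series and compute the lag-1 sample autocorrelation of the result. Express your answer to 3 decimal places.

First differences Δy: -2.5, 5.8, -4.0, 5.1, 2.0, -3.7, -2.8, 4.5, -4.8
Mean of differences = -0.0444
Numerator Σ(Δy_t−Δȳ)(Δy_{t+1}−Δȳ) = -78.8353
Denominator Σ(Δy_t−Δȳ)² = 150.7022
r_1(Δy) = -78.8353 / 150.7022 = -0.523

-0.523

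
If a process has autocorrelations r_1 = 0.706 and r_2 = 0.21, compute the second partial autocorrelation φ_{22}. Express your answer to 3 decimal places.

-0.575

φ_{22} = (r_2 − r_1²) / (1 − r_1²)
r_1² = (0.706)² = 0.498436
Numerator = 0.21 − 0.4984 = -0.2884; denominator = 1 − 0.4984 = 0.5016
φ_{22} = -0.2884 / 0.5016 = -0.575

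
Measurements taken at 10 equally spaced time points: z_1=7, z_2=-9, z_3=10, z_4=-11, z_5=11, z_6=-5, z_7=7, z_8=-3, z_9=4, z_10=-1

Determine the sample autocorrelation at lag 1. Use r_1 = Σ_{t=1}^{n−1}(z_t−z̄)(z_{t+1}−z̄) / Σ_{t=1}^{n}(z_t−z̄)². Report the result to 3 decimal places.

Mean z̄ = (7 − 9 + 10 − 11 + 11 − 5 + 7 − 3 + 4 − 1)/10 = 1.0000
Numerator Σ_{t=1}^{9}(z_t−z̄)(z_{t+1}−z̄) = -516.0000
Denominator Σ(z_t−z̄)² = 562.0000
r_1 = -516.0000 / 562.0000 = -0.918

-0.918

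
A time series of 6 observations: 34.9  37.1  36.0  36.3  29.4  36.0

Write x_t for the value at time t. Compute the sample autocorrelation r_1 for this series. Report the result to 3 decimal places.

Mean x̄ = (34.9 + 37.1 + 36.0 + 36.3 + 29.4 + 36.0)/6 = 34.9500
Deviations from mean: -0.0500, 2.1500, 1.0500, 1.3500, -5.5500, 1.0500
Σ(x_t−x̄)(x_{t+1}−x̄) = (-0.1075) + (2.2575) + (1.4175) + (-7.4925) + (-5.8275) = -9.7525
Denominator Σ(x_t−x̄)² = 39.4550
r_1 = -9.7525 / 39.4550 = -0.247

-0.247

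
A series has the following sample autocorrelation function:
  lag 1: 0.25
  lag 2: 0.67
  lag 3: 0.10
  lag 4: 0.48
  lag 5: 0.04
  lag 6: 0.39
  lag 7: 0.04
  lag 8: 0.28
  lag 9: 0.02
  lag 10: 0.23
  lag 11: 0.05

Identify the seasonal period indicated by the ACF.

2

The largest autocorrelation is r_2 = 0.67, with weaker echoes at lags 4 (0.48), 6 (0.39) and 8 (0.28); the remaining lags stay at or below 0.25.
The dominant spike at lag 2 indicates a seasonal period of 2.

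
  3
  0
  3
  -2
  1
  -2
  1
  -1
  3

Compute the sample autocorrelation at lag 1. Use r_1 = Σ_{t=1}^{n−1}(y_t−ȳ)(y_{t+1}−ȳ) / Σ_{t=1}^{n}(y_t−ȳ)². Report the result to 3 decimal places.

Mean ȳ = (3 + 0 + 3 − 2 + 1 − 2 + 1 − 1 + 3)/9 = 0.6667
Numerator Σ_{t=1}^{8}(y_t−ȳ)(y_{t+1}−ȳ) = -16.4444
Denominator Σ(y_t−ȳ)² = 34.0000
r_1 = -16.4444 / 34.0000 = -0.484

-0.484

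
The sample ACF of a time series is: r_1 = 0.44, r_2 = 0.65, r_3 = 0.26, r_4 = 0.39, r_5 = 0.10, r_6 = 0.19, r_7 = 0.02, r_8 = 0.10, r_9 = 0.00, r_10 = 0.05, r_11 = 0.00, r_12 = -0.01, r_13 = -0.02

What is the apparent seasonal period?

2

The largest autocorrelation is r_2 = 0.65; the remaining lags stay at or below 0.44.
The dominant spike at lag 2 indicates a seasonal period of 2.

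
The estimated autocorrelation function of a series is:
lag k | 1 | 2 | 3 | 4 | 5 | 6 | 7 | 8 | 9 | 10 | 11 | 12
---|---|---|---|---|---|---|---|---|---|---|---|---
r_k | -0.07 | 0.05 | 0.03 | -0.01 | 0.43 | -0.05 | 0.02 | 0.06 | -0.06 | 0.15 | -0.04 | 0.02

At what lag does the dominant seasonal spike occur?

5

The largest autocorrelation is r_5 = 0.43, with a weaker echo at lag 10 (0.15); the remaining lags stay at or below 0.06.
The dominant spike at lag 5 indicates a seasonal period of 5.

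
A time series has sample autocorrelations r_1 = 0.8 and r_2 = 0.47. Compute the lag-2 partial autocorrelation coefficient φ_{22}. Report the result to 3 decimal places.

φ_{22} = (r_2 − r_1²) / (1 − r_1²)
r_1² = (0.8)² = 0.64
Numerator = 0.47 − 0.6400 = -0.1700; denominator = 1 − 0.6400 = 0.3600
φ_{22} = -0.1700 / 0.3600 = -0.472

-0.472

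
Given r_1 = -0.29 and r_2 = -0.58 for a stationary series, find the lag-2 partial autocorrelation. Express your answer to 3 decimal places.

-0.725

φ_{22} = (r_2 − r_1²) / (1 − r_1²)
r_1² = (-0.29)² = 0.0841
Numerator = -0.58 − 0.0841 = -0.6641; denominator = 1 − 0.0841 = 0.9159
φ_{22} = -0.6641 / 0.9159 = -0.725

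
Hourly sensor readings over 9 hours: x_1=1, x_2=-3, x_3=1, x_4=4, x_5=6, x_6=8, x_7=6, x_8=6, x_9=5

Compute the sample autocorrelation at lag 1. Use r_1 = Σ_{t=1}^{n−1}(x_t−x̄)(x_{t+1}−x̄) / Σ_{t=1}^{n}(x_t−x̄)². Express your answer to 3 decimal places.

Mean x̄ = (1 − 3 + 1 + 4 + 6 + 8 + 6 + 6 + 5)/9 = 3.7778
Numerator Σ_{t=1}^{8}(x_t−x̄)(x_{t+1}−x̄) = 63.9506
Denominator Σ(x_t−x̄)² = 95.5556
r_1 = 63.9506 / 95.5556 = 0.669

0.669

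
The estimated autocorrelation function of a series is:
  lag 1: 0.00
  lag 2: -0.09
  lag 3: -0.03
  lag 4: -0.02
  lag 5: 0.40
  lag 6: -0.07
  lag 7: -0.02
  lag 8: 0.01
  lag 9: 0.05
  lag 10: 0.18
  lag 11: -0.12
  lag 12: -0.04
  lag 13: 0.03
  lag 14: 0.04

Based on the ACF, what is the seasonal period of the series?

The largest autocorrelation is r_5 = 0.40, with a weaker echo at lag 10 (0.18); the remaining lags stay at or below 0.05.
The dominant spike at lag 5 indicates a seasonal period of 5.

5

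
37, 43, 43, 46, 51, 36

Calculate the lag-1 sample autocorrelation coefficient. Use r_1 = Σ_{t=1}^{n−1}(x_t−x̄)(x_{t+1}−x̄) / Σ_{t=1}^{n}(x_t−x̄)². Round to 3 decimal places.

-0.181

Mean x̄ = (37 + 43 + 43 + 46 + 51 + 36)/6 = 42.6667
Deviations from mean: -5.6667, 0.3333, 0.3333, 3.3333, 8.3333, -6.6667
Σ(x_t−x̄)(x_{t+1}−x̄) = (-1.8889) + (0.1111) + (1.1111) + (27.7778) + (-55.5556) = -28.4444
Denominator Σ(x_t−x̄)² = 157.3333
r_1 = -28.4444 / 157.3333 = -0.181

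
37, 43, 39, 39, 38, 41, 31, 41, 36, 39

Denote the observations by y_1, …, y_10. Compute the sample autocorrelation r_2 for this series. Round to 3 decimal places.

Mean ȳ = (37 + 43 + 39 + 39 + 38 + 41 + 31 + 41 + 36 + 39)/10 = 38.4000
Numerator Σ_{t=1}^{8}(y_t−ȳ)(y_{t+2}−ȳ) = 32.2800
Denominator Σ(y_t−ȳ)² = 98.4000
r_2 = 32.2800 / 98.4000 = 0.328

0.328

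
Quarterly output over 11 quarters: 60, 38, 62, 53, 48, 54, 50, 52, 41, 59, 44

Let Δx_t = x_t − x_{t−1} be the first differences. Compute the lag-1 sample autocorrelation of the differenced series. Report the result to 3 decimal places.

-0.654

First differences Δx: -22, 24, -9, -5, 6, -4, 2, -11, 18, -15
Mean of differences = -1.6000
Numerator Σ(Δx_t−Δx̄)(Δx_{t+1}−Δx̄) = -1219.9600
Denominator Σ(Δx_t−Δx̄)² = 1866.4000
r_1(Δx) = -1219.9600 / 1866.4000 = -0.654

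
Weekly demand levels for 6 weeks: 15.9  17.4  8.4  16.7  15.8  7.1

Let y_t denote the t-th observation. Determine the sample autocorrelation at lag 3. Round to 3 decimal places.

0.476

Mean ȳ = (15.9 + 17.4 + 8.4 + 16.7 + 15.8 + 7.1)/6 = 13.5500
Deviations from mean: 2.3500, 3.8500, -5.1500, 3.1500, 2.2500, -6.4500
Numerator Σ_{t=1}^{3}(y_t−ȳ)(y_{t+3}−ȳ) = 49.2825
Denominator Σ(y_t−ȳ)² = 103.4550
r_3 = 49.2825 / 103.4550 = 0.476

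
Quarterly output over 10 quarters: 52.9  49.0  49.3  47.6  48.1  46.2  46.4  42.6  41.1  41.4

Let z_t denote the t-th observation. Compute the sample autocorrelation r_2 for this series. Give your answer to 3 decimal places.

Mean z̄ = (52.9 + 49.0 + 49.3 + 47.6 + 48.1 + 46.2 + 46.4 + 42.6 + 41.1 + 41.4)/10 = 46.4600
Numerator Σ_{t=1}^{8}(z_t−z̄)(z_{t+2}−z̄) = 46.3048
Denominator Σ(z_t−z̄)² = 129.2840
r_2 = 46.3048 / 129.2840 = 0.358

0.358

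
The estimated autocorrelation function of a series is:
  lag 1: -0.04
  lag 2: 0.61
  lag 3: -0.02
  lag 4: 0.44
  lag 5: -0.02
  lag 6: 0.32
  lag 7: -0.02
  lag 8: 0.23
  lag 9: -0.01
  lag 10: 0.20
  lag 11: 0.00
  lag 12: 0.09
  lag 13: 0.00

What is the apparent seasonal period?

The largest autocorrelation is r_2 = 0.61, with weaker echoes at lags 4 (0.44), 6 (0.32), 8 (0.23) and 10 (0.20); the remaining lags stay at or below 0.09.
The dominant spike at lag 2 indicates a seasonal period of 2.

2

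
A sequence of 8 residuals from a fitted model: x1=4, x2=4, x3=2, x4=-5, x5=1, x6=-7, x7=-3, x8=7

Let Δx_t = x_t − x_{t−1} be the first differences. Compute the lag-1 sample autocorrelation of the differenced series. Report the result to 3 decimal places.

-0.243

First differences Δx: 0, -2, -7, 6, -8, 4, 10
Mean of differences = 0.4286
Numerator Σ(Δx_t−Δx̄)(Δx_{t+1}−Δx̄) = -65.1837
Denominator Σ(Δx_t−Δx̄)² = 267.7143
r_1(Δx) = -65.1837 / 267.7143 = -0.243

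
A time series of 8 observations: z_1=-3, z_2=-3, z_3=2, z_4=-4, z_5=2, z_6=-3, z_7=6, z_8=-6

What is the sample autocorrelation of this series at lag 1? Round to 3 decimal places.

-0.658

Mean z̄ = (-3 − 3 + 2 − 4 + 2 − 3 + 6 − 6)/8 = -1.1250
Σ(z_t−z̄)(z_{t+1}−z̄) = (3.5156) + (-5.8594) + (-8.9844) + (-8.9844) + (-5.8594) + (-13.3594) + (-34.7344) = -74.2656
Denominator Σ(z_t−z̄)² = 112.8750
r_1 = -74.2656 / 112.8750 = -0.658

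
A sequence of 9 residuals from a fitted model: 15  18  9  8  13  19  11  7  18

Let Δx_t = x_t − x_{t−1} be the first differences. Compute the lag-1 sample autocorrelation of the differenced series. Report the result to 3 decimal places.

-0.139

First differences Δx: 3, -9, -1, 5, 6, -8, -4, 11
Mean of differences = 0.3750
Numerator Σ(Δx_t−Δx̄)(Δx_{t+1}−Δx̄) = -49.0156
Denominator Σ(Δx_t−Δx̄)² = 351.8750
r_1(Δx) = -49.0156 / 351.8750 = -0.139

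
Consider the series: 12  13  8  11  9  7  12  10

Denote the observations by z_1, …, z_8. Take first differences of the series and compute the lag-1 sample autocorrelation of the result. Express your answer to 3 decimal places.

First differences Δz: 1, -5, 3, -2, -2, 5, -2
Mean of differences = -0.2857
Numerator Σ(Δz_t−Δz̄)(Δz_{t+1}−Δz̄) = -42.3673
Denominator Σ(Δz_t−Δz̄)² = 71.4286
r_1(Δz) = -42.3673 / 71.4286 = -0.593

-0.593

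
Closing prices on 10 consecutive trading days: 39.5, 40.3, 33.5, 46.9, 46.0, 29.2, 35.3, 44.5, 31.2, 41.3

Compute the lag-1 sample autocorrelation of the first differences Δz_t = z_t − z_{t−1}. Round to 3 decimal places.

-0.434

First differences Δz: 0.8, -6.8, 13.4, -0.9, -16.8, 6.1, 9.2, -13.3, 10.1
Mean of differences = 0.2000
Numerator Σ(Δz_t−Δz̄)(Δz_{t+1}−Δz̄) = -394.7700
Denominator Σ(Δz_t−Δz̄)² = 909.8800
r_1(Δz) = -394.7700 / 909.8800 = -0.434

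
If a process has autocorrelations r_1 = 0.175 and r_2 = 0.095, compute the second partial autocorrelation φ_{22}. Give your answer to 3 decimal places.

φ_{22} = (r_2 − r_1²) / (1 − r_1²)
r_1² = (0.175)² = 0.030625
Numerator = 0.095 − 0.0306 = 0.0644; denominator = 1 − 0.0306 = 0.9694
φ_{22} = 0.0644 / 0.9694 = 0.066

0.066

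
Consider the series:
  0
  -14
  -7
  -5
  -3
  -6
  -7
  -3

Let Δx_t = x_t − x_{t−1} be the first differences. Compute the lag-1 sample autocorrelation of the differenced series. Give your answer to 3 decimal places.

First differences Δx: -14, 7, 2, 2, -3, -1, 4
Mean of differences = -0.4286
Numerator Σ(Δx_t−Δx̄)(Δx_{t+1}−Δx̄) = -84.1837
Denominator Σ(Δx_t−Δx̄)² = 277.7143
r_1(Δx) = -84.1837 / 277.7143 = -0.303

-0.303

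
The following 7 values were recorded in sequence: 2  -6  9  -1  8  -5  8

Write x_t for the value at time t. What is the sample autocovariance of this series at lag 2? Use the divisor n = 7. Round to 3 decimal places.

17.362

Mean x̄ = (2 − 6 + 9 − 1 + 8 − 5 + 8)/7 = 2.1429
Deviations: -0.1429, -8.1429, 6.8571, -3.1429, 5.8571, -7.1429, 5.8571
Σ_{t=1}^{5}(x_t−x̄)(x_{t+2}−x̄) = 121.5306
γ_2 = 121.5306 / 7 = 17.362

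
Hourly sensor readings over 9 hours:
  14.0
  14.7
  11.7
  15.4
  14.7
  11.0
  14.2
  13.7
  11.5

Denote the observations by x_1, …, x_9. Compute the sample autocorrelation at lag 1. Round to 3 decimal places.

-0.369

Mean x̄ = (14.0 + 14.7 + 11.7 + 15.4 + 14.7 + 11.0 + 14.2 + 13.7 + 11.5)/9 = 13.4333
Numerator Σ_{t=1}^{8}(x_t−x̄)(x_{t+1}−x̄) = -7.6544
Denominator Σ(x_t−x̄)² = 20.7200
r_1 = -7.6544 / 20.7200 = -0.369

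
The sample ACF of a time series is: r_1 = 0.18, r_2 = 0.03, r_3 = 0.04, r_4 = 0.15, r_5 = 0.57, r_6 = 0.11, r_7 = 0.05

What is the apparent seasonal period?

5

The largest autocorrelation is r_5 = 0.57; the remaining lags stay at or below 0.18.
The dominant spike at lag 5 indicates a seasonal period of 5.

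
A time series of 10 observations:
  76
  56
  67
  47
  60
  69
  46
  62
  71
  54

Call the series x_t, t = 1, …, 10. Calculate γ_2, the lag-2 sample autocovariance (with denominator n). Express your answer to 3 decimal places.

Mean x̄ = (76 + 56 + 67 + 47 + 60 + 69 + 46 + 62 + 71 + 54)/10 = 60.8000
Σ_{t=1}^{8}(x_t−x̄)(x_{t+2}−x̄) = -95.0800
γ_2 = -95.0800 / 10 = -9.508

-9.508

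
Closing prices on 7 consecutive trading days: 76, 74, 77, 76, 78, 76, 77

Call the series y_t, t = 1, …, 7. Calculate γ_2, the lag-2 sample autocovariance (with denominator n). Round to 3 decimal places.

Mean ȳ = (76 + 74 + 77 + 76 + 78 + 76 + 77)/7 = 76.2857
Deviations: -0.2857, -2.2857, 0.7143, -0.2857, 1.7143, -0.2857, 0.7143
Σ_{t=1}^{5}(y_t−ȳ)(y_{t+2}−ȳ) = 2.9796
γ_2 = 2.9796 / 7 = 0.426

0.426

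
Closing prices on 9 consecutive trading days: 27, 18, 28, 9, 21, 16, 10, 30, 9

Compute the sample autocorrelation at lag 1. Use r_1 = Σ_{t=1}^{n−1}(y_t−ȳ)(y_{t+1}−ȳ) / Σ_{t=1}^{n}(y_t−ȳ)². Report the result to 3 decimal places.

Mean ȳ = (27 + 18 + 28 + 9 + 21 + 16 + 10 + 30 + 9)/9 = 18.6667
Numerator Σ_{t=1}^{8}(y_t−ȳ)(y_{t+1}−ȳ) = -315.4444
Denominator Σ(y_t−ȳ)² = 560.0000
r_1 = -315.4444 / 560.0000 = -0.563

-0.563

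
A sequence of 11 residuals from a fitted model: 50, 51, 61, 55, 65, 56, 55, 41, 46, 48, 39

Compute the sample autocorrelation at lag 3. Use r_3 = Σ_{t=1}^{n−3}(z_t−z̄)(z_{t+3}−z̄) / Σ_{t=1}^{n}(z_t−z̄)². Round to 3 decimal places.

-0.008

Mean z̄ = (50 + 51 + 61 + 55 + 65 + 56 + 55 + 41 + 46 + 48 + 39)/11 = 51.5455
Numerator Σ_{t=1}^{8}(z_t−z̄)(z_{t+3}−z̄) = -5.1653
Denominator Σ(z_t−z̄)² = 628.7273
r_3 = -5.1653 / 628.7273 = -0.008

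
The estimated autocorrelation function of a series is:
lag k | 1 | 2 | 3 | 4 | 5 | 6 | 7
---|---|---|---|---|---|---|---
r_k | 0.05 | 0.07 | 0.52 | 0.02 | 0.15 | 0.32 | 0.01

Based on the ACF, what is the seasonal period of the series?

The largest autocorrelation is r_3 = 0.52, with a weaker echo at lag 6 (0.32); the remaining lags stay at or below 0.15.
The dominant spike at lag 3 indicates a seasonal period of 3.

3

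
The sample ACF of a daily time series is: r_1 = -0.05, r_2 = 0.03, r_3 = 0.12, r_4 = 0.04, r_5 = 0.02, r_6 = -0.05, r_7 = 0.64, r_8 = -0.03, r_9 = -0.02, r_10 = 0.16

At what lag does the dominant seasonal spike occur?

The largest autocorrelation is r_7 = 0.64; the remaining lags stay at or below 0.16.
The dominant spike at lag 7 indicates a seasonal period of 7.

7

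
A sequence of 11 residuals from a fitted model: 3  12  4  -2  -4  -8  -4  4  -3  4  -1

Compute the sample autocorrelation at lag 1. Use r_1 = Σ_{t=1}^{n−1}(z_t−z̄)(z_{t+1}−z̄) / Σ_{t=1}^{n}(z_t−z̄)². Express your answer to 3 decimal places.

Mean z̄ = (3 + 12 + 4 − 2 − 4 − 8 − 4 + 4 − 3 + 4 − 1)/11 = 0.4545
Numerator Σ_{t=1}^{10}(z_t−z̄)(z_{t+1}−z̄) = 102.4298
Denominator Σ(z_t−z̄)² = 308.7273
r_1 = 102.4298 / 308.7273 = 0.332

0.332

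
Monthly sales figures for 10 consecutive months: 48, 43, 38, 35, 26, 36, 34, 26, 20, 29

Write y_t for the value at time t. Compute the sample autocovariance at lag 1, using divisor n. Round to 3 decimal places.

31.675

Mean ȳ = (48 + 43 + 38 + 35 + 26 + 36 + 34 + 26 + 20 + 29)/10 = 33.5000
Σ_{t=1}^{9}(y_t−ȳ)(y_{t+1}−ȳ) = 316.7500
γ_1 = 316.7500 / 10 = 31.675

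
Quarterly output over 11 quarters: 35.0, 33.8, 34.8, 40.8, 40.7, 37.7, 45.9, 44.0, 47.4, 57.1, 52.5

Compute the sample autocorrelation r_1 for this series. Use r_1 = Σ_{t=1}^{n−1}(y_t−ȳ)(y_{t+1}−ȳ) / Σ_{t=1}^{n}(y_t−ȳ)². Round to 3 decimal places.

0.649

Mean ȳ = (35.0 + 33.8 + 34.8 + 40.8 + 40.7 + 37.7 + 45.9 + 44.0 + 47.4 + 57.1 + 52.5)/11 = 42.7000
Numerator Σ_{t=1}^{10}(y_t−ȳ)(y_{t+1}−ȳ) = 370.7200
Denominator Σ(y_t−ȳ)² = 570.9400
r_1 = 370.7200 / 570.9400 = 0.649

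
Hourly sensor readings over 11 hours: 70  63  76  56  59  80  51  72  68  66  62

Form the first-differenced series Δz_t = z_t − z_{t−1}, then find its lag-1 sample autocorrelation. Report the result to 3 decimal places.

First differences Δz: -7, 13, -20, 3, 21, -29, 21, -4, -2, -4
Mean of differences = -0.8000
Numerator Σ(Δz_t−Δz̄)(Δz_{t+1}−Δz̄) = -1632.2400
Denominator Σ(Δz_t−Δz̄)² = 2379.6000
r_1(Δz) = -1632.2400 / 2379.6000 = -0.686

-0.686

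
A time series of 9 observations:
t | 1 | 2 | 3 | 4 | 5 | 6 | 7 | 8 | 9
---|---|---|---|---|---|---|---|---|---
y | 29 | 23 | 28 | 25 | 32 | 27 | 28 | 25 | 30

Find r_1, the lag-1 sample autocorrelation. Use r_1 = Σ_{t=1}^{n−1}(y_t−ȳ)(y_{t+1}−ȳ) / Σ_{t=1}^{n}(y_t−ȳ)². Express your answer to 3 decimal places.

-0.510

Mean ȳ = (29 + 23 + 28 + 25 + 32 + 27 + 28 + 25 + 30)/9 = 27.4444
Numerator Σ_{t=1}^{8}(y_t−ȳ)(y_{t+1}−ȳ) = -31.7531
Denominator Σ(y_t−ȳ)² = 62.2222
r_1 = -31.7531 / 62.2222 = -0.510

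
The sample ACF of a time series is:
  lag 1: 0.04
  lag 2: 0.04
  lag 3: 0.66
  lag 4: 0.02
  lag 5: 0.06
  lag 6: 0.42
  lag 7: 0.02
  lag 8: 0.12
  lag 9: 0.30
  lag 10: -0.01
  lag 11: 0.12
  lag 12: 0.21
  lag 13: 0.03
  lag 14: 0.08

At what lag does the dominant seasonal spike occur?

3

The largest autocorrelation is r_3 = 0.66, with weaker echoes at lags 6 (0.42), 9 (0.30) and 12 (0.21); the remaining lags stay at or below 0.12.
The dominant spike at lag 3 indicates a seasonal period of 3.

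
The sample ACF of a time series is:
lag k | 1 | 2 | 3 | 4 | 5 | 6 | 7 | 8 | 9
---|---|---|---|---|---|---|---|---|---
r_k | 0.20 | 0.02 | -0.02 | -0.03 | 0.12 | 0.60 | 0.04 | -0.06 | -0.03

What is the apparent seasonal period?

6

The largest autocorrelation is r_6 = 0.60; the remaining lags stay at or below 0.20. The elevated value at lag 1 (0.20), dropping to 0.02 at lag 2, reflects decaying short-term dependence rather than seasonality.
The dominant spike at lag 6 indicates a seasonal period of 6.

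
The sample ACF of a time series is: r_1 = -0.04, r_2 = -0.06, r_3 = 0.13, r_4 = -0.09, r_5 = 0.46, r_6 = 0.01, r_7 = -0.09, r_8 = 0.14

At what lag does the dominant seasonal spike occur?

5

The largest autocorrelation is r_5 = 0.46; the remaining lags stay at or below 0.14.
The dominant spike at lag 5 indicates a seasonal period of 5.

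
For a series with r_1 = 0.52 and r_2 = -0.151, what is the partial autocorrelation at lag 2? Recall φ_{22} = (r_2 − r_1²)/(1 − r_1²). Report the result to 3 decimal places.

φ_{22} = (r_2 − r_1²) / (1 − r_1²)
r_1² = (0.52)² = 0.2704
Numerator = -0.151 − 0.2704 = -0.4214; denominator = 1 − 0.2704 = 0.7296
φ_{22} = -0.4214 / 0.7296 = -0.578

-0.578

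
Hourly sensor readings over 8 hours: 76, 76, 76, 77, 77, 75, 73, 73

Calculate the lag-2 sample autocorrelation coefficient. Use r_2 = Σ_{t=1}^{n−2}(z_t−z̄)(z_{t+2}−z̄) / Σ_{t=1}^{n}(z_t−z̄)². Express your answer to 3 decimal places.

-0.065

Mean z̄ = (76 + 76 + 76 + 77 + 77 + 75 + 73 + 73)/8 = 75.3750
Deviations from mean: 0.6250, 0.6250, 0.6250, 1.6250, 1.6250, -0.3750, -2.3750, -2.3750
Numerator Σ_{t=1}^{6}(z_t−z̄)(z_{t+2}−z̄) = -1.1563
Denominator Σ(z_t−z̄)² = 17.8750
r_2 = -1.1563 / 17.8750 = -0.065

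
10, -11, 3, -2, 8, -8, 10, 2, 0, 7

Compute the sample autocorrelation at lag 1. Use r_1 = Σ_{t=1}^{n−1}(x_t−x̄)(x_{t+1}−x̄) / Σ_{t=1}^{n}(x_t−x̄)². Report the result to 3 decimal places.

-0.619

Mean x̄ = (10 − 11 + 3 − 2 + 8 − 8 + 10 + 2 + 0 + 7)/10 = 1.9000
Numerator Σ_{t=1}^{9}(x_t−x̄)(x_{t+1}−x̄) = -296.4100
Denominator Σ(x_t−x̄)² = 478.9000
r_1 = -296.4100 / 478.9000 = -0.619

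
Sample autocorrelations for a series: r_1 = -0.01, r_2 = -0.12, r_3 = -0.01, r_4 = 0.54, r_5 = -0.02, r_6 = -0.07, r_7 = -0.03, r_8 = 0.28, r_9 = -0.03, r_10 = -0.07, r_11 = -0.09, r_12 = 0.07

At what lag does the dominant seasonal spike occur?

4

The largest autocorrelation is r_4 = 0.54, with a weaker echo at lag 8 (0.28); the remaining lags stay at or below 0.07.
The dominant spike at lag 4 indicates a seasonal period of 4.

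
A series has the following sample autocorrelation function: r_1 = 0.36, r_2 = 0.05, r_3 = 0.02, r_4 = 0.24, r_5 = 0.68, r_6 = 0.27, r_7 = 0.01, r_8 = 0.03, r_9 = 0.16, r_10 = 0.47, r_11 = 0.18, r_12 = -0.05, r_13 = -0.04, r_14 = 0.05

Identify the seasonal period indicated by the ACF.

The largest autocorrelation is r_5 = 0.68, with a weaker echo at lag 10 (0.47); the remaining lags stay at or below 0.36. The elevated value at lag 1 (0.36), dropping to 0.05 at lag 2, reflects decaying short-term dependence rather than seasonality.
The dominant spike at lag 5 indicates a seasonal period of 5.

5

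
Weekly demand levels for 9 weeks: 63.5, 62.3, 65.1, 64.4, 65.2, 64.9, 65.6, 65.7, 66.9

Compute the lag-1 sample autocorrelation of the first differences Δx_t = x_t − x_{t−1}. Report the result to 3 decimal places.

First differences Δx: -1.2, 2.8, -0.7, 0.8, -0.3, 0.7, 0.1, 1.2
Mean of differences = 0.4250
Numerator Σ(Δx_t−Δx̄)(Δx_{t+1}−Δx̄) = -7.7656
Denominator Σ(Δx_t−Δx̄)² = 10.9950
r_1(Δx) = -7.7656 / 10.9950 = -0.706

-0.706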